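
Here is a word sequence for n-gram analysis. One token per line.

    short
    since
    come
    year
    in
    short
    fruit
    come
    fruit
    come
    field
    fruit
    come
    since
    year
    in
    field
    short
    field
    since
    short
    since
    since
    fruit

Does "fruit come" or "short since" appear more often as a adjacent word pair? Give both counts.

"fruit come": 3 occurrences
"short since": 2 occurrences

"fruit come" (3 vs 2)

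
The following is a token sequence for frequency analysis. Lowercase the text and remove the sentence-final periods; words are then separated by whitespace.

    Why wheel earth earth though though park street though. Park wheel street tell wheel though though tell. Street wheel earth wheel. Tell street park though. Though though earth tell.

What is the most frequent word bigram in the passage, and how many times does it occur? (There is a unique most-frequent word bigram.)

"though though", 4 times

Bigram frequencies (highest first):
  though though: 4
  wheel earth: 2
  though park: 2
  tell street: 2
  why wheel: 1
  earth earth: 1
  … (16 more, each ≤ 1)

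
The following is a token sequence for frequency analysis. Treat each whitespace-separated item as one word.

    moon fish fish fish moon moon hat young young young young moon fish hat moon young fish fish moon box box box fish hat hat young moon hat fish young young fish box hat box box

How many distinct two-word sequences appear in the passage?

21

36 tokens → 35 bigram windows in total.
Repeated bigrams (each contributes count−1 duplicates):
  young young: 4
  box box: 3
  fish fish: 3
  fish hat: 2
  fish moon: 2
  hat young: 2
  moon fish: 2
  moon hat: 2
  … (2 more repeated)
14 duplicate windows → 35 − 14 = 21 distinct.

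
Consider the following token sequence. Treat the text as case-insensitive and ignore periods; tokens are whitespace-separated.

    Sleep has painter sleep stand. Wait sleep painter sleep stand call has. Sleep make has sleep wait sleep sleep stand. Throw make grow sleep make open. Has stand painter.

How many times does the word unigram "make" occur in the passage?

Scanning the 29 tokens for "make":
  position 14: make
  position 22: make
  position 25: make

3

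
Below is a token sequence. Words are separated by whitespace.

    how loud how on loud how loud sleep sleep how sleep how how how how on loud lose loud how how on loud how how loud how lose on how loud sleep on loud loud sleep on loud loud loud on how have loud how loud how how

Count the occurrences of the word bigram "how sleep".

Scanning the 47 overlapping bigram windows for "how sleep":
  position 10–11: how sleep

1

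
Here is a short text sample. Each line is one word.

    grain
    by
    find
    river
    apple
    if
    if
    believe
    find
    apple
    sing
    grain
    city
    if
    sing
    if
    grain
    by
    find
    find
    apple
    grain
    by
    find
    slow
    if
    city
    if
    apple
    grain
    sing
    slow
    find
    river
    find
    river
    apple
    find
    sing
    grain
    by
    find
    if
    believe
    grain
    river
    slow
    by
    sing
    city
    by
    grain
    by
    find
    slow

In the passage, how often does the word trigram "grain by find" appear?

5

Scanning the 53 overlapping trigram windows for "grain by find":
  position 1–3: grain by find
  position 17–19: grain by find
  position 22–24: grain by find
  position 40–42: grain by find
  position 52–54: grain by find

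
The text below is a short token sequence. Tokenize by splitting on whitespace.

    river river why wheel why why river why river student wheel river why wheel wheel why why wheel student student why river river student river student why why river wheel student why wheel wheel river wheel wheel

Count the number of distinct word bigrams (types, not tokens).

37 tokens → 36 bigram windows in total.
Repeated bigrams (each contributes count−1 duplicates):
  why river: 4
  why wheel: 4
  river student: 3
  river why: 3
  student why: 3
  wheel wheel: 3
  why why: 3
  river river: 2
  … (4 more repeated)
21 duplicate windows → 36 − 21 = 15 distinct.

15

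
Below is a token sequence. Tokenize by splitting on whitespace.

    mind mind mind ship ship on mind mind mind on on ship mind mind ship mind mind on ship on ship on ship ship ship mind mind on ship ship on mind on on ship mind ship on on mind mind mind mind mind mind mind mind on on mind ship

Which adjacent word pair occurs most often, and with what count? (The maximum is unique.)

Bigram frequencies (highest first):
  mind mind: 14
  on ship: 6
  ship on: 5
  mind on: 5
  mind ship: 4
  ship ship: 4
  … (3 more, each ≤ 4)

"mind mind", 14 times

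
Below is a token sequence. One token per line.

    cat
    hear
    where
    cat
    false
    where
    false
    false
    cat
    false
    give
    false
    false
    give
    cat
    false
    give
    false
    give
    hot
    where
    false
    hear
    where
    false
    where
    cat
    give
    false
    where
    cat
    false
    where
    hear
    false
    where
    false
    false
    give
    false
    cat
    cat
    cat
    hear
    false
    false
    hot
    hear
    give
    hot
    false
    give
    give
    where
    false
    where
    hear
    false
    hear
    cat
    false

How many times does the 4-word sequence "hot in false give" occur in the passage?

0

Scanning the 58 overlapping 4-gram windows for "hot in false give":
  (none found)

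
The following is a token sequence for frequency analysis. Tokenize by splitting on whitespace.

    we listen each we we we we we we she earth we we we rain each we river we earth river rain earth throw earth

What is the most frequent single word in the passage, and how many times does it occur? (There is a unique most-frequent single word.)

"we", 12 times

Unigram frequencies (highest first):
  we: 12
  earth: 4
  each: 2
  rain: 2
  river: 2
  listen: 1
  … (2 more, each ≤ 1)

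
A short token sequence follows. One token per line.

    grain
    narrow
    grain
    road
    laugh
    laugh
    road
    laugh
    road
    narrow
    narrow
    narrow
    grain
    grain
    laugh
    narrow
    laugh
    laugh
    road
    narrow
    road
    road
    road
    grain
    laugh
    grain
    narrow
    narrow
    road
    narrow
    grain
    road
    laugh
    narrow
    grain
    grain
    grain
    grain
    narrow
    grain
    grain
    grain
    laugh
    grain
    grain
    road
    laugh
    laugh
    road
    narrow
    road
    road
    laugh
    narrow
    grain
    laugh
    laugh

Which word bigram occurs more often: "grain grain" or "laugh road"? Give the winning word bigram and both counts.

"grain grain" (7 vs 4)

"grain grain": 7 occurrences
"laugh road": 4 occurrences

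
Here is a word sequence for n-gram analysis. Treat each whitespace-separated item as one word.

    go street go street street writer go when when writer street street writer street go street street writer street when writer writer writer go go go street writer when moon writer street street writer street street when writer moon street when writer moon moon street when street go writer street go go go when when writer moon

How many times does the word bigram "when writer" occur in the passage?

Scanning the 56 overlapping bigram windows for "when writer":
  position 9–10: when writer
  position 20–21: when writer
  position 37–38: when writer
  position 41–42: when writer
  position 55–56: when writer

5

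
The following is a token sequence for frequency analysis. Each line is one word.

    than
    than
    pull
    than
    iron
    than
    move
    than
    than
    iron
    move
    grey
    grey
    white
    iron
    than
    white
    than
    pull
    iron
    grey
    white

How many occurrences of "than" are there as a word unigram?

Scanning the 22 tokens for "than":
  position 1: than
  position 2: than
  position 4: than
  position 6: than
  position 8: than
  position 9: than
  position 16: than
  position 18: than

8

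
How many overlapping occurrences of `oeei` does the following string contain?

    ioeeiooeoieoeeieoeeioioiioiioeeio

4

Sliding a length-4 window over the 33 characters (30 positions):
  position 2–5: oeei
  position 12–15: oeei
  position 17–20: oeei
  position 29–32: oeei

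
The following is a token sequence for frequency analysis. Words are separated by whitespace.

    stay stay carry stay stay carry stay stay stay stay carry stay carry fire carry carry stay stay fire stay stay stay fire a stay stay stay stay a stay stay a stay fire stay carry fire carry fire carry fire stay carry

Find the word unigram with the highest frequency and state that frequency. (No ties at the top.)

"stay", 23 times

Unigram frequencies (highest first):
  stay: 23
  carry: 10
  fire: 7
  a: 3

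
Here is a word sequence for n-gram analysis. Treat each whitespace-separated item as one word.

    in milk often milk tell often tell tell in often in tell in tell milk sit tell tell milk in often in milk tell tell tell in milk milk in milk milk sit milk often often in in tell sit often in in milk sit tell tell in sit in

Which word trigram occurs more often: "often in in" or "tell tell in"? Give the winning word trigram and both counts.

"often in in": 2 occurrences
"tell tell in": 3 occurrences

"tell tell in" (3 vs 2)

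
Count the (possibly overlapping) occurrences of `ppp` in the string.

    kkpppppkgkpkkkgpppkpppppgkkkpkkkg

Sliding a length-3 window over the 33 characters (31 positions):
  position 3–5: ppp
  position 4–6: ppp
  position 5–7: ppp
  position 16–18: ppp
  position 20–22: ppp
  position 21–23: ppp
  position 22–24: ppp

7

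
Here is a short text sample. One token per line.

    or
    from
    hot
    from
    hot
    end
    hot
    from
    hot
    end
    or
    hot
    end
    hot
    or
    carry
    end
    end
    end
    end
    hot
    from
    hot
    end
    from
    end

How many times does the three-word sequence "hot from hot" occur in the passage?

Scanning the 24 overlapping trigram windows for "hot from hot":
  position 3–5: hot from hot
  position 7–9: hot from hot
  position 21–23: hot from hot

3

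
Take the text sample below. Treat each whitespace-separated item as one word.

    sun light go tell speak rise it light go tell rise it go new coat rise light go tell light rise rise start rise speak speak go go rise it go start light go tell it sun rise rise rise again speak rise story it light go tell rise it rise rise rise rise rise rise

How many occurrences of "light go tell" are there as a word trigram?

5

Scanning the 54 overlapping trigram windows for "light go tell":
  position 2–4: light go tell
  position 8–10: light go tell
  position 17–19: light go tell
  position 33–35: light go tell
  position 46–48: light go tell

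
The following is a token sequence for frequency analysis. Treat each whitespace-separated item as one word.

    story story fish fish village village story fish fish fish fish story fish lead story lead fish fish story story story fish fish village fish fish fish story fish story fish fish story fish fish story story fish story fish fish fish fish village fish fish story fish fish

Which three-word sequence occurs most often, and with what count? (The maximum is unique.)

"story fish fish", 7 times

Trigram frequencies (highest first):
  story fish fish: 7
  fish fish story: 6
  fish story fish: 6
  fish fish fish: 5
  story story fish: 3
  fish fish village: 3
  … (13 more, each ≤ 2)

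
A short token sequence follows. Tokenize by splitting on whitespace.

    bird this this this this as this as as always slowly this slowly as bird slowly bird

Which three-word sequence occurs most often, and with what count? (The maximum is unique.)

Trigram frequencies (highest first):
  this this this: 2
  bird this this: 1
  this this as: 1
  this as this: 1
  as this as: 1
  this as as: 1
  … (8 more, each ≤ 1)

"this this this", 2 times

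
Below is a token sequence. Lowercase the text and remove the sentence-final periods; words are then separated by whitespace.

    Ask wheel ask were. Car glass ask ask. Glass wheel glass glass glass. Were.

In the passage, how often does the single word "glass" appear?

5

Scanning the 14 tokens for "glass":
  position 6: glass
  position 9: glass
  position 11: glass
  position 12: glass
  position 13: glass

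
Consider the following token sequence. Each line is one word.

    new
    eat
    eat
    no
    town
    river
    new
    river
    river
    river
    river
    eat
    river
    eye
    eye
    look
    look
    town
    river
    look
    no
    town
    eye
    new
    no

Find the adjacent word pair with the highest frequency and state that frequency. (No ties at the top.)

Bigram frequencies (highest first):
  river river: 3
  no town: 2
  town river: 2
  new eat: 1
  eat eat: 1
  eat no: 1
  … (14 more, each ≤ 1)

"river river", 3 times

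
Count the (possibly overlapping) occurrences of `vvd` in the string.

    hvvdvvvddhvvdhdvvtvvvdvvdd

Sliding a length-3 window over the 26 characters (24 positions):
  position 2–4: vvd
  position 6–8: vvd
  position 11–13: vvd
  position 20–22: vvd
  position 23–25: vvd

5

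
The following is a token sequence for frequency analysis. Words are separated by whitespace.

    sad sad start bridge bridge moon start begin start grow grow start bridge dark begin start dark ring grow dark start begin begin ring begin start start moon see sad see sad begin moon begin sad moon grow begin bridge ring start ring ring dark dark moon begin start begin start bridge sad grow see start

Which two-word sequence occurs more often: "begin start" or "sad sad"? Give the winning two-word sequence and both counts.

"begin start" (5 vs 1)

"begin start": 5 occurrences
"sad sad": 1 occurrence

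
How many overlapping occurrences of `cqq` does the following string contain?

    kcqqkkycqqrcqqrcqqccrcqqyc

Sliding a length-3 window over the 26 characters (24 positions):
  position 2–4: cqq
  position 8–10: cqq
  position 12–14: cqq
  position 16–18: cqq
  position 22–24: cqq

5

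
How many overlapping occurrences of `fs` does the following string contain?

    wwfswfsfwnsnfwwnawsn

Sliding a length-2 window over the 20 characters (19 positions):
  position 3–4: fs
  position 6–7: fs

2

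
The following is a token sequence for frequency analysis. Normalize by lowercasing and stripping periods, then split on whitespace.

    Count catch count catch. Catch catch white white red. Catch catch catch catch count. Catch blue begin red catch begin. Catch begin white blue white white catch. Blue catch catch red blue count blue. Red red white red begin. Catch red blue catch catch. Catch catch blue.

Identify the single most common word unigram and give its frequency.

"catch", 19 times

Unigram frequencies (highest first):
  catch: 19
  red: 7
  blue: 7
  white: 6
  count: 4
  begin: 4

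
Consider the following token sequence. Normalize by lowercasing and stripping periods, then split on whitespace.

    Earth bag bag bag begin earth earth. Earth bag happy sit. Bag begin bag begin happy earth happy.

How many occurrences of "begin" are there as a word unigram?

Scanning the 18 tokens for "begin":
  position 5: begin
  position 13: begin
  position 15: begin

3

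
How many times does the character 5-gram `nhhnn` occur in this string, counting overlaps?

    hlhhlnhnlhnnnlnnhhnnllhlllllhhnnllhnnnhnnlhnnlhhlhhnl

Sliding a length-5 window over the 53 characters (49 positions):
  position 16–20: nhhnn

1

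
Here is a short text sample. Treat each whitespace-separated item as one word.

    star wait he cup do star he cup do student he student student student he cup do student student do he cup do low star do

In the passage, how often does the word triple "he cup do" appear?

Scanning the 24 overlapping trigram windows for "he cup do":
  position 3–5: he cup do
  position 7–9: he cup do
  position 15–17: he cup do
  position 21–23: he cup do

4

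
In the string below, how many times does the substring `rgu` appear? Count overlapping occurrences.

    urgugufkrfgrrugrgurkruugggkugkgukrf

2

Sliding a length-3 window over the 35 characters (33 positions):
  position 2–4: rgu
  position 16–18: rgu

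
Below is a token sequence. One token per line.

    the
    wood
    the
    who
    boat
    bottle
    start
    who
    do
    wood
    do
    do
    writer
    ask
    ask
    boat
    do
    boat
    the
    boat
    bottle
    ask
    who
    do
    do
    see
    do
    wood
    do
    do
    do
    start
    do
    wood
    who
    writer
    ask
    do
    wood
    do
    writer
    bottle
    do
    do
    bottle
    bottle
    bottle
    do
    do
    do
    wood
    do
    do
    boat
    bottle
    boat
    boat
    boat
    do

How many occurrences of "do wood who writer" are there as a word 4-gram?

1

Scanning the 56 overlapping 4-gram windows for "do wood who writer":
  position 33–36: do wood who writer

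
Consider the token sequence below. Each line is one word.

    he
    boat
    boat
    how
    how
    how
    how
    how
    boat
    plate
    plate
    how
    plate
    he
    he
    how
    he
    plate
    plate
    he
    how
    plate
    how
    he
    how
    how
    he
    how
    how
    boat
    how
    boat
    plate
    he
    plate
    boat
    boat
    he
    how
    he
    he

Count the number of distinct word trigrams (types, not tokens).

41 tokens → 39 trigram windows in total.
Repeated trigrams (each contributes count−1 duplicates):
  how how how: 3
  he how he: 2
  he how how: 2
  how boat plate: 2
  how he how: 2
  how how boat: 2
7 duplicate windows → 39 − 7 = 32 distinct.

32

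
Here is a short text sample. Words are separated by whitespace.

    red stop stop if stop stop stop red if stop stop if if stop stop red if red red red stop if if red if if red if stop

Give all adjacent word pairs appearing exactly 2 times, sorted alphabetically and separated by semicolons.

red red; red stop; stop red

Bigram counts meeting the condition (exactly 2 times):
  red red: 2
  red stop: 2
  stop red: 2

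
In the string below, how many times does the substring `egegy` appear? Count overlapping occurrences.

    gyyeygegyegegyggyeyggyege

Sliding a length-5 window over the 25 characters (21 positions):
  position 10–14: egegy

1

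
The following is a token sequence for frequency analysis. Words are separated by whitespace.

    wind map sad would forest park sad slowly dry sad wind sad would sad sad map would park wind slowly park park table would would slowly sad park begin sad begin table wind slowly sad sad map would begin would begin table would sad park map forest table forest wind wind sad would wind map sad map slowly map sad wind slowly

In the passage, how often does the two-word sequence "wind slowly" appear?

3

Scanning the 61 overlapping bigram windows for "wind slowly":
  position 19–20: wind slowly
  position 33–34: wind slowly
  position 61–62: wind slowly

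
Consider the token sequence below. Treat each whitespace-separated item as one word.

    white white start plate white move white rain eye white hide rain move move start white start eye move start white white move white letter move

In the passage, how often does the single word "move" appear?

6

Scanning the 26 tokens for "move":
  position 6: move
  position 13: move
  position 14: move
  position 19: move
  position 23: move
  position 26: move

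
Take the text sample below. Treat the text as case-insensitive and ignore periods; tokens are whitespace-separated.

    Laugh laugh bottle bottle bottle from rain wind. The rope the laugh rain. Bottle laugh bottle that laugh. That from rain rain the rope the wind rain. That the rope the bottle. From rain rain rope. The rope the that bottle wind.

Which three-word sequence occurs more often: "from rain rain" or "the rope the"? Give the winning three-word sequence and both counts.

"from rain rain": 2 occurrences
"the rope the": 4 occurrences

"the rope the" (4 vs 2)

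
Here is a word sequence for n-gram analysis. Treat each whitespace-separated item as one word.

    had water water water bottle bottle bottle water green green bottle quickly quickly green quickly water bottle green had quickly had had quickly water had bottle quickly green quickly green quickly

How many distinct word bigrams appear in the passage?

31 tokens → 30 bigram windows in total.
Repeated bigrams (each contributes count−1 duplicates):
  green quickly: 3
  quickly green: 3
  bottle bottle: 2
  bottle quickly: 2
  had quickly: 2
  quickly water: 2
  water bottle: 2
  water water: 2
10 duplicate windows → 30 − 10 = 20 distinct.

20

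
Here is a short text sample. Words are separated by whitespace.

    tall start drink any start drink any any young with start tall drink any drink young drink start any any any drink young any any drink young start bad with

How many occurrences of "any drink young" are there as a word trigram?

3

Scanning the 28 overlapping trigram windows for "any drink young":
  position 14–16: any drink young
  position 21–23: any drink young
  position 25–27: any drink young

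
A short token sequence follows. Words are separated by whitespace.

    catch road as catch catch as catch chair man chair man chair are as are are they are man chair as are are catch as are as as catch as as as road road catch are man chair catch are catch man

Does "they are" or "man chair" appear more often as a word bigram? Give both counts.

"man chair" (4 vs 1)

"they are": 1 occurrence
"man chair": 4 occurrences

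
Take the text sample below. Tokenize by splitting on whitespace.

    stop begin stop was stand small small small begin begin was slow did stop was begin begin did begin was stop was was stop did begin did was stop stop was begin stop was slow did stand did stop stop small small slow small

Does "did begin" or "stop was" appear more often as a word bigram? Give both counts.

"did begin": 2 occurrences
"stop was": 5 occurrences

"stop was" (5 vs 2)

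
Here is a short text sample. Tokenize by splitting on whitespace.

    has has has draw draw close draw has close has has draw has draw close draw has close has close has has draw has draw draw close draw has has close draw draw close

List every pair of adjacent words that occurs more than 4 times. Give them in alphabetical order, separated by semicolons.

Bigram counts meeting the condition (more than 4 times):
  draw has: 5
  has draw: 5
  has has: 5

draw has; has draw; has has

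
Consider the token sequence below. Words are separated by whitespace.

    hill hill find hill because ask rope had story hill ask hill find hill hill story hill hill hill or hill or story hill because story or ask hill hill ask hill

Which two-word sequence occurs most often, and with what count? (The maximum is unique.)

Bigram frequencies (highest first):
  hill hill: 5
  story hill: 3
  ask hill: 3
  hill find: 2
  find hill: 2
  hill because: 2
  … (12 more, each ≤ 2)

"hill hill", 5 times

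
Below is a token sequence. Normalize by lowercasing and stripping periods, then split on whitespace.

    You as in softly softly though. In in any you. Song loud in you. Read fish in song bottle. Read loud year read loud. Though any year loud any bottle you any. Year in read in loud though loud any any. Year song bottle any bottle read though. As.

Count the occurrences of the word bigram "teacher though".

0

Scanning the 48 overlapping bigram windows for "teacher though":
  (none found)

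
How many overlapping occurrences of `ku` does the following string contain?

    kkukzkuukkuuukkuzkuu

5

Sliding a length-2 window over the 20 characters (19 positions):
  position 2–3: ku
  position 6–7: ku
  position 10–11: ku
  position 15–16: ku
  position 18–19: ku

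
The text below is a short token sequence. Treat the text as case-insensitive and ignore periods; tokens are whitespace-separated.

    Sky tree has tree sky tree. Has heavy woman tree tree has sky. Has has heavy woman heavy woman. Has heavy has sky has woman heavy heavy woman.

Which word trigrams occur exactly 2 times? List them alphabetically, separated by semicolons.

has heavy woman; has sky has; sky tree has

Trigram counts meeting the condition (exactly 2 times):
  has heavy woman: 2
  has sky has: 2
  sky tree has: 2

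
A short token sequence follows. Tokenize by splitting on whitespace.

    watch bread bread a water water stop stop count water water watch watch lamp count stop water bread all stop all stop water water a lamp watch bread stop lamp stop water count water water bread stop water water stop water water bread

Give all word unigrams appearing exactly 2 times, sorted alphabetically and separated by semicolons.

a; all

Unigram counts meeting the condition (exactly 2 times):
  a: 2
  all: 2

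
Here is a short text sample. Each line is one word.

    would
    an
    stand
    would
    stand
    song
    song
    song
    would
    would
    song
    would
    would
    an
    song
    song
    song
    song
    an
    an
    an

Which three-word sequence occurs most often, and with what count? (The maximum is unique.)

Trigram frequencies (highest first):
  song song song: 3
  song would would: 2
  would an stand: 1
  an stand would: 1
  stand would stand: 1
  would stand song: 1
  … (10 more, each ≤ 1)

"song song song", 3 times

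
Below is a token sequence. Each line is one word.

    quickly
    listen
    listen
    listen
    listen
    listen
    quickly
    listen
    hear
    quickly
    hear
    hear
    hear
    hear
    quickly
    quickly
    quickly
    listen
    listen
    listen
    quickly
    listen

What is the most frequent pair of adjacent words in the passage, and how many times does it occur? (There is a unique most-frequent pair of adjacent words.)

Bigram frequencies (highest first):
  listen listen: 6
  quickly listen: 4
  hear hear: 3
  listen quickly: 2
  hear quickly: 2
  quickly quickly: 2
  … (2 more, each ≤ 1)

"listen listen", 6 times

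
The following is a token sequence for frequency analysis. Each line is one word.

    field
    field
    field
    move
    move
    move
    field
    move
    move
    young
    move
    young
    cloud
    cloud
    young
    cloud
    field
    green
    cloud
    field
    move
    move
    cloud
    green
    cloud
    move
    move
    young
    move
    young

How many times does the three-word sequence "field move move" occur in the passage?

Scanning the 28 overlapping trigram windows for "field move move":
  position 3–5: field move move
  position 7–9: field move move
  position 20–22: field move move

3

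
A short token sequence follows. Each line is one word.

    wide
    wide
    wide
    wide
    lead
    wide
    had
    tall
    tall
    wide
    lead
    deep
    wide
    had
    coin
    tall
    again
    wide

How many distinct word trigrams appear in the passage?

18 tokens → 16 trigram windows in total.
Repeated trigrams (each contributes count−1 duplicates):
  wide wide wide: 2
1 duplicate windows → 16 − 1 = 15 distinct.

15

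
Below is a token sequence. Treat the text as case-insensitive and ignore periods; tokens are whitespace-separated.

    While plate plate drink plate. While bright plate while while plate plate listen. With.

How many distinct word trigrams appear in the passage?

14 tokens → 12 trigram windows in total.
Repeated trigrams (each contributes count−1 duplicates):
  while plate plate: 2
1 duplicate windows → 12 − 1 = 11 distinct.

11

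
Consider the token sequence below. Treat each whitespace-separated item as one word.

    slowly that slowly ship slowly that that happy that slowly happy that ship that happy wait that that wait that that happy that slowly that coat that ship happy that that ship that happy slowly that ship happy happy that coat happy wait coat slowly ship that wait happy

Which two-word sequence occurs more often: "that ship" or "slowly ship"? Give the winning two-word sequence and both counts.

"that ship": 4 occurrences
"slowly ship": 2 occurrences

"that ship" (4 vs 2)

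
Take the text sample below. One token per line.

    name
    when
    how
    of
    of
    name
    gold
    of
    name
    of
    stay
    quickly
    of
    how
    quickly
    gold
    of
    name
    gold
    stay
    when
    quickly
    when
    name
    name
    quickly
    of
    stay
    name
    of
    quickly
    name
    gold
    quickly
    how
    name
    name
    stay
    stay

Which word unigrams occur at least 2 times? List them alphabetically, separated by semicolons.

gold; how; name; of; quickly; stay; when

Unigram counts meeting the condition (at least 2 times):
  gold: 4
  how: 3
  name: 10
  of: 8
  quickly: 6
  stay: 5
  when: 3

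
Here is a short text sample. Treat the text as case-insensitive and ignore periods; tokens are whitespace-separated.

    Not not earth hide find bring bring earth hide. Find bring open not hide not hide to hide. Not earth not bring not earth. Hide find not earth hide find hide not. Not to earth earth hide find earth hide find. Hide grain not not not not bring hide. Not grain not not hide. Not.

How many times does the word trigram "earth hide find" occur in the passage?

Scanning the 53 overlapping trigram windows for "earth hide find":
  position 3–5: earth hide find
  position 8–10: earth hide find
  position 24–26: earth hide find
  position 28–30: earth hide find
  position 36–38: earth hide find
  position 39–41: earth hide find

6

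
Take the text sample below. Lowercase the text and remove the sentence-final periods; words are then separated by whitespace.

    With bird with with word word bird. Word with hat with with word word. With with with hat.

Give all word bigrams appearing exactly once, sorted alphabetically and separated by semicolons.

bird with; bird word; hat with; with bird; word bird

Bigram counts meeting the condition (exactly once):
  bird with: 1
  bird word: 1
  hat with: 1
  with bird: 1
  word bird: 1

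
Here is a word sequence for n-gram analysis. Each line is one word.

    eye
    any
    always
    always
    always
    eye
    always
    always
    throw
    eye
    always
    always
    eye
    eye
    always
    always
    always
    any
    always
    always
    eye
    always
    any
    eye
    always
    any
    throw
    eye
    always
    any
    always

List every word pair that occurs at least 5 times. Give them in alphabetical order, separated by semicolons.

Bigram counts meeting the condition (at least 5 times):
  always always: 7
  eye always: 6

always always; eye always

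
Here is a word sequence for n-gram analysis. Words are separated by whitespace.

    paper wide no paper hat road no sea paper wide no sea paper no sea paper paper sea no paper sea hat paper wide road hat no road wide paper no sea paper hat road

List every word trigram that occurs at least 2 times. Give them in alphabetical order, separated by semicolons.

Trigram counts meeting the condition (at least 2 times):
  no sea paper: 4
  paper hat road: 2
  paper no sea: 2
  paper wide no: 2

no sea paper; paper hat road; paper no sea; paper wide no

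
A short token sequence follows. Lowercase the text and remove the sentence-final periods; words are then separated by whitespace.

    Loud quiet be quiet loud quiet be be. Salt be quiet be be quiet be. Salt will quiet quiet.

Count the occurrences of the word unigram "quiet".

7

Scanning the 19 tokens for "quiet":
  position 2: quiet
  position 4: quiet
  position 6: quiet
  position 11: quiet
  position 14: quiet
  position 18: quiet
  position 19: quiet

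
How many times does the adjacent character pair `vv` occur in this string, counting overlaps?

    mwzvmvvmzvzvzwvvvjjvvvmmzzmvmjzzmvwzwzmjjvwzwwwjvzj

Sliding a length-2 window over the 51 characters (50 positions):
  position 6–7: vv
  position 15–16: vv
  position 16–17: vv
  position 20–21: vv
  position 21–22: vv

5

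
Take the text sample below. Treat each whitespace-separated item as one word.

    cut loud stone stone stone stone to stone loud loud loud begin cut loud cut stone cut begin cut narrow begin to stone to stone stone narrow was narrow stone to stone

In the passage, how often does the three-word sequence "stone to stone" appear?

Scanning the 30 overlapping trigram windows for "stone to stone":
  position 6–8: stone to stone
  position 23–25: stone to stone
  position 30–32: stone to stone

3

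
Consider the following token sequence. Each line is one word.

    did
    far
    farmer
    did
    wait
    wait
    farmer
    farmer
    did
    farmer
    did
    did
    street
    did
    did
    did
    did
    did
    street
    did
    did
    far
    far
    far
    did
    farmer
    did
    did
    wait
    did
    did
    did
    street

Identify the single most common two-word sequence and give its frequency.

Bigram frequencies (highest first):
  did did: 9
  farmer did: 4
  did street: 3
  did far: 2
  did wait: 2
  did farmer: 2
  … (8 more, each ≤ 2)

"did did", 9 times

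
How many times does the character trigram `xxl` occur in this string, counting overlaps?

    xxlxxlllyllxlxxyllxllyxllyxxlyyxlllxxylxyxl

Sliding a length-3 window over the 43 characters (41 positions):
  position 1–3: xxl
  position 4–6: xxl
  position 27–29: xxl

3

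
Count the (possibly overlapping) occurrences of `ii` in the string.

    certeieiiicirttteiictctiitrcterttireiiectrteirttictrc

5

Sliding a length-2 window over the 53 characters (52 positions):
  position 8–9: ii
  position 9–10: ii
  position 18–19: ii
  position 24–25: ii
  position 37–38: ii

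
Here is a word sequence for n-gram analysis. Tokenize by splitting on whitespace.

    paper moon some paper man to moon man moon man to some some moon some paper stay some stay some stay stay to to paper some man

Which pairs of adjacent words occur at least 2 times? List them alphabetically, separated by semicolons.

Bigram counts meeting the condition (at least 2 times):
  man to: 2
  moon man: 2
  moon some: 2
  some paper: 2
  some stay: 2
  stay some: 2

man to; moon man; moon some; some paper; some stay; stay some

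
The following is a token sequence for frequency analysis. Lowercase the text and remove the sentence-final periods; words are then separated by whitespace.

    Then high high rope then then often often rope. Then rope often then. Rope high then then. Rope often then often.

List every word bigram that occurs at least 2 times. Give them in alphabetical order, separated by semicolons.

often then; rope often; rope then; then often; then rope; then then

Bigram counts meeting the condition (at least 2 times):
  often then: 2
  rope often: 2
  rope then: 2
  then often: 2
  then rope: 3
  then then: 2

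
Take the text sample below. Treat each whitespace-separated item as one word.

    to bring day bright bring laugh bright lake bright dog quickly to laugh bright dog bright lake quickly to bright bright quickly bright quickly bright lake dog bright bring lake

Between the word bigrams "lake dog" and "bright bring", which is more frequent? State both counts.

"bright bring" (2 vs 1)

"lake dog": 1 occurrence
"bright bring": 2 occurrences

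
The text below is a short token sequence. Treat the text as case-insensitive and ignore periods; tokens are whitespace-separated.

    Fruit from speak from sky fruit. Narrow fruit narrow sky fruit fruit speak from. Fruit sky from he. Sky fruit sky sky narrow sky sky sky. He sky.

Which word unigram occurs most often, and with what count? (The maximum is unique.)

"sky", 10 times

Unigram frequencies (highest first):
  sky: 10
  fruit: 7
  from: 4
  narrow: 3
  speak: 2
  he: 2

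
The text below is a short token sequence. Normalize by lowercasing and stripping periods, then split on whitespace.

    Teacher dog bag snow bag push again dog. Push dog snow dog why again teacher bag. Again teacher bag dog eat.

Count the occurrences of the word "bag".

Scanning the 21 tokens for "bag":
  position 3: bag
  position 5: bag
  position 16: bag
  position 19: bag

4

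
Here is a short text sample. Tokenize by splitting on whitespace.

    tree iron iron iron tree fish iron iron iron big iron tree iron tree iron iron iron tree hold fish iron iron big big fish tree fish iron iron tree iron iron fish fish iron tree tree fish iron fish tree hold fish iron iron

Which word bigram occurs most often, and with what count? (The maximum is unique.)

Bigram frequencies (highest first):
  iron iron: 10
  iron tree: 6
  fish iron: 6
  tree iron: 4
  tree fish: 3
  iron big: 2
  … (9 more, each ≤ 2)

"iron iron", 10 times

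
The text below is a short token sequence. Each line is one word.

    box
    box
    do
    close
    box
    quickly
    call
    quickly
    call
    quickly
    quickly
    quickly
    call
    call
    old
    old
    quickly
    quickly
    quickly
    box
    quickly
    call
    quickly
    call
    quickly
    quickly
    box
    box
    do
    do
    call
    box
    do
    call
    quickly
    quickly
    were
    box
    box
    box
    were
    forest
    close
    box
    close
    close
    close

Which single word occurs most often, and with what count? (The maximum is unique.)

Unigram frequencies (highest first):
  quickly: 14
  box: 11
  call: 8
  close: 5
  do: 4
  old: 2
  … (2 more, each ≤ 2)

"quickly", 14 times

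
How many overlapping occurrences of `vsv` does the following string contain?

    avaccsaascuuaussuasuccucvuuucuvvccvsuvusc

Sliding a length-3 window over the 41 characters (39 positions):
  (no match at any position)

0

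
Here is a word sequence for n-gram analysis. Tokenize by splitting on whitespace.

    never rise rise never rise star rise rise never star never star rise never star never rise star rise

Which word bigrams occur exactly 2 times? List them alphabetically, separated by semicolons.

rise rise; rise star; star never

Bigram counts meeting the condition (exactly 2 times):
  rise rise: 2
  rise star: 2
  star never: 2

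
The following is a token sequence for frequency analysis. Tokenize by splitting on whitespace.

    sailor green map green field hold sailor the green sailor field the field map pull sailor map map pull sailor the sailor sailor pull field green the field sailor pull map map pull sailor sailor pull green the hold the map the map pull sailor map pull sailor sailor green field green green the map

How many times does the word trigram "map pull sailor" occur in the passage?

Scanning the 53 overlapping trigram windows for "map pull sailor":
  position 14–16: map pull sailor
  position 18–20: map pull sailor
  position 32–34: map pull sailor
  position 43–45: map pull sailor
  position 46–48: map pull sailor

5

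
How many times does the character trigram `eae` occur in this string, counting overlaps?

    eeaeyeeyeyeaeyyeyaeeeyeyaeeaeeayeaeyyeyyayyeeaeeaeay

Sliding a length-3 window over the 52 characters (50 positions):
  position 2–4: eae
  position 11–13: eae
  position 27–29: eae
  position 33–35: eae
  position 45–47: eae
  position 48–50: eae

6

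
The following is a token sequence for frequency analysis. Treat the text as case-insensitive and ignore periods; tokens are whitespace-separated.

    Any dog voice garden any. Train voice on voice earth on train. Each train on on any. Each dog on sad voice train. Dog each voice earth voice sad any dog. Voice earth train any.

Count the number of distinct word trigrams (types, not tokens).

35 tokens → 33 trigram windows in total.
Repeated trigrams (each contributes count−1 duplicates):
  any dog voice: 2
1 duplicate windows → 33 − 1 = 32 distinct.

32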